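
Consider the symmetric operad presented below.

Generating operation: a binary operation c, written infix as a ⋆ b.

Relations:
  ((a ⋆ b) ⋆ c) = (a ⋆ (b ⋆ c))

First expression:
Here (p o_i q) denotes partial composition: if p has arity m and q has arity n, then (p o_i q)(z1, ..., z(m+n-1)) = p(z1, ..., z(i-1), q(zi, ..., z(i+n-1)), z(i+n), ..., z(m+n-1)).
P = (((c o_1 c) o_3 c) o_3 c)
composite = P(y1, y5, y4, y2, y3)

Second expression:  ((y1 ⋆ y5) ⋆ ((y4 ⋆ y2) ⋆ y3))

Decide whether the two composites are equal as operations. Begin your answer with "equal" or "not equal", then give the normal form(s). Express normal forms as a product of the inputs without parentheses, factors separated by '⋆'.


equal — both sides give y1 ⋆ y5 ⋆ y4 ⋆ y2 ⋆ y3


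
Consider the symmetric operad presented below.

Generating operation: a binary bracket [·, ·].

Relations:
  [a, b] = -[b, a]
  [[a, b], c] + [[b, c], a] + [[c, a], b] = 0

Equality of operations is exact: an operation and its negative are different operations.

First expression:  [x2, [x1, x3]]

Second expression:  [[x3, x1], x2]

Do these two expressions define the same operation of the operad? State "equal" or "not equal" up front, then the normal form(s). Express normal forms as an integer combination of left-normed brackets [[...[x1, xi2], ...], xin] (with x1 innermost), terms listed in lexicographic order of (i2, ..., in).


equal; both compose to -[[x1, x3], x2]

Normal form of the first expression: -[[x1, x3], x2]
Normal form of the second expression: -[[x1, x3], x2]
Both agree, so they are equal.


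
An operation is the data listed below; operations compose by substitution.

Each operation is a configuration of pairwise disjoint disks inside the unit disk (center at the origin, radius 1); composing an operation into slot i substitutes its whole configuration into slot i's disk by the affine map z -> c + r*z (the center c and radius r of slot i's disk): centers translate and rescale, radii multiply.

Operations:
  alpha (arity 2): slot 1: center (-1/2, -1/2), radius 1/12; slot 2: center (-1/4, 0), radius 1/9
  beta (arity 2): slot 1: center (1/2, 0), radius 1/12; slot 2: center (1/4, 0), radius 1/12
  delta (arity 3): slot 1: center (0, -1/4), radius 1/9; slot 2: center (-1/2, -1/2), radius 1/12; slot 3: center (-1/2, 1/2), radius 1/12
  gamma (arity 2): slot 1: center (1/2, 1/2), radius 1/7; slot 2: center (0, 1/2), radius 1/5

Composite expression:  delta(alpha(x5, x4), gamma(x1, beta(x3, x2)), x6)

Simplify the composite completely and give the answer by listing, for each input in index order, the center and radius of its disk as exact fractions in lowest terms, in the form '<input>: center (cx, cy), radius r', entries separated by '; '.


Affine substitution under delta: radii multiply and x-centers shift.
x5: after 2 affine steps, its disk has center (-1/18, -11/36), radius 1/108
x4: after 2 affine steps, its disk has center (-1/36, -1/4), radius 1/81
x1: after 2 affine steps, its disk has center (-11/24, -11/24), radius 1/84
x3: after 3 affine steps, its disk has center (-59/120, -11/24), radius 1/720
x2: after 3 affine steps, its disk has center (-119/240, -11/24), radius 1/720
x6: after 1 affine step, its disk has center (-1/2, 1/2), radius 1/12

x1: center (-11/24, -11/24), radius 1/84; x2: center (-119/240, -11/24), radius 1/720; x3: center (-59/120, -11/24), radius 1/720; x4: center (-1/36, -1/4), radius 1/81; x5: center (-1/18, -11/36), radius 1/108; x6: center (-1/2, 1/2), radius 1/12


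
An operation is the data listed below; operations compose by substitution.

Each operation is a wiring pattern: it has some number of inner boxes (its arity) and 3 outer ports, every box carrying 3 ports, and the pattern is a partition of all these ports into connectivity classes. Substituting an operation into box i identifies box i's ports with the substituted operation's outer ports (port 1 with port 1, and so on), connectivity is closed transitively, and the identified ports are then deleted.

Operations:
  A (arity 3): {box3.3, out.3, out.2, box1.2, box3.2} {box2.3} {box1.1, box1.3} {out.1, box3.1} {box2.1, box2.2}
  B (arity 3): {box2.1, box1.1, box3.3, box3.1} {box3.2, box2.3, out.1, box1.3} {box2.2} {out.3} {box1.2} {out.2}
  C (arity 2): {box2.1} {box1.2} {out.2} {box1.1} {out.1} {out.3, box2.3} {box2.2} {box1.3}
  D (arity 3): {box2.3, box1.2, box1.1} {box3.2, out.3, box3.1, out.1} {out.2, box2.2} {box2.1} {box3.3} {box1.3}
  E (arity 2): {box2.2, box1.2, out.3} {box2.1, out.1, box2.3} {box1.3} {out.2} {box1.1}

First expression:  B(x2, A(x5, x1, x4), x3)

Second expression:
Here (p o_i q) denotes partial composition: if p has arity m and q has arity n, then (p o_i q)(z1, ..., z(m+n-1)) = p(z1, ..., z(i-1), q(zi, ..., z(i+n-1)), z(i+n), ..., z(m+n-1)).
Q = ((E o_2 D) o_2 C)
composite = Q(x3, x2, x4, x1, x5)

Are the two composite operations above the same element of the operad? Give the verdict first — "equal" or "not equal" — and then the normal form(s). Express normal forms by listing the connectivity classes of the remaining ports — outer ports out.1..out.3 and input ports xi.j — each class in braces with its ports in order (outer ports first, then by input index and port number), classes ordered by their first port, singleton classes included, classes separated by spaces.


not equal: they reduce to {out.1, x2.3, x3.2, x4.2, x4.3, x5.2} {out.2} {out.3} {x1.1, x1.2} {x1.3} {x2.1, x3.1, x3.3, x4.1} {x2.2} {x5.1, x5.3} and {out.1, x5.1, x5.2} {out.2} {out.3, x1.2, x3.2} {x1.1} {x1.3} {x2.1} {x2.2} {x2.3} {x3.1} {x3.3} {x4.1} {x4.2} {x4.3} {x5.3}

The first expression, normalized: {out.1, x2.3, x3.2, x4.2, x4.3, x5.2} {out.2} {out.3} {x1.1, x1.2} {x1.3} {x2.1, x3.1, x3.3, x4.1} {x2.2} {x5.1, x5.3}
The second expression, normalized: {out.1, x5.1, x5.2} {out.2} {out.3, x1.2, x3.2} {x1.1} {x1.3} {x2.1} {x2.2} {x2.3} {x3.1} {x3.3} {x4.1} {x4.2} {x4.3} {x5.3}
Different reductions; not equal.


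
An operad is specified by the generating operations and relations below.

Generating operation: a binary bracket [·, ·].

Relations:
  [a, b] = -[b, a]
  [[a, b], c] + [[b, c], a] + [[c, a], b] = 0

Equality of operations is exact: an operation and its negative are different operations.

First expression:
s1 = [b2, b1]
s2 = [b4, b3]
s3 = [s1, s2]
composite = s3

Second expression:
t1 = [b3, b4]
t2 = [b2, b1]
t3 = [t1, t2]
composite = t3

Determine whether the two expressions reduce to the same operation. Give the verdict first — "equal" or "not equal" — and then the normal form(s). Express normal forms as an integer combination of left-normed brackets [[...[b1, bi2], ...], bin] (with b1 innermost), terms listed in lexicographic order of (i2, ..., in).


Reducing the first expression gives [[[b1, b2], b3], b4] - [[[b1, b2], b4], b3]
Reducing the second expression gives [[[b1, b2], b3], b4] - [[[b1, b2], b4], b3]
Same normal form: equal.

equal: each reduces to [[[b1, b2], b3], b4] - [[[b1, b2], b4], b3]


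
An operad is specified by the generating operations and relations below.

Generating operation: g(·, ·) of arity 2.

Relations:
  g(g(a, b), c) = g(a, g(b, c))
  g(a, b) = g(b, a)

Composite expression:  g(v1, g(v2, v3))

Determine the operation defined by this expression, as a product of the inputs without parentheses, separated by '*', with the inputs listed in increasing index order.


v1 * v2 * v3


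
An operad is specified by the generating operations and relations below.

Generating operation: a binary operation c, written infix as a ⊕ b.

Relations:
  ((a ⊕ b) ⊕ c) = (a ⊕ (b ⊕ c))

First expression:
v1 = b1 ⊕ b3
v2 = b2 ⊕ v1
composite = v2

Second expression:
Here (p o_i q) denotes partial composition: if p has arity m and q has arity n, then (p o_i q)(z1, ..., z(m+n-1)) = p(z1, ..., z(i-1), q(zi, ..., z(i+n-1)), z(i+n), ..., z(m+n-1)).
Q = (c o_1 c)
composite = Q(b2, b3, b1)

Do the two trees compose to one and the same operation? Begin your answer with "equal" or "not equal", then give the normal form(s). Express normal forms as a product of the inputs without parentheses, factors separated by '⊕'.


not equal — first b2 ⊕ b1 ⊕ b3, second b2 ⊕ b3 ⊕ b1


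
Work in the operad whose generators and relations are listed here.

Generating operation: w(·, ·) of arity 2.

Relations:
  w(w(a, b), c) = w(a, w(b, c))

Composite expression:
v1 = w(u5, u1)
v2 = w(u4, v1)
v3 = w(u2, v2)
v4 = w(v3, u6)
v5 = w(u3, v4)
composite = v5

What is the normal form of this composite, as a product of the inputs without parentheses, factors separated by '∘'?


u3 ∘ u2 ∘ u4 ∘ u5 ∘ u1 ∘ u6

Associativity of w dissolves the nesting; only the u-input order survives.
w(u5, u1) linearizes to u5 ∘ u1
w(u4, w(u5, u1)) linearizes to u4 ∘ u5 ∘ u1
w(u2, w(u4, w(u5, u1))) linearizes to u2 ∘ u4 ∘ u5 ∘ u1
w(w(u2, w(u4, w(u5, u1))), u6) linearizes to u2 ∘ u4 ∘ u5 ∘ u1 ∘ u6
w(u3, w(w(u2, w(u4, w(u5, u1))), u6)) linearizes to u3 ∘ u2 ∘ u4 ∘ u5 ∘ u1 ∘ u6


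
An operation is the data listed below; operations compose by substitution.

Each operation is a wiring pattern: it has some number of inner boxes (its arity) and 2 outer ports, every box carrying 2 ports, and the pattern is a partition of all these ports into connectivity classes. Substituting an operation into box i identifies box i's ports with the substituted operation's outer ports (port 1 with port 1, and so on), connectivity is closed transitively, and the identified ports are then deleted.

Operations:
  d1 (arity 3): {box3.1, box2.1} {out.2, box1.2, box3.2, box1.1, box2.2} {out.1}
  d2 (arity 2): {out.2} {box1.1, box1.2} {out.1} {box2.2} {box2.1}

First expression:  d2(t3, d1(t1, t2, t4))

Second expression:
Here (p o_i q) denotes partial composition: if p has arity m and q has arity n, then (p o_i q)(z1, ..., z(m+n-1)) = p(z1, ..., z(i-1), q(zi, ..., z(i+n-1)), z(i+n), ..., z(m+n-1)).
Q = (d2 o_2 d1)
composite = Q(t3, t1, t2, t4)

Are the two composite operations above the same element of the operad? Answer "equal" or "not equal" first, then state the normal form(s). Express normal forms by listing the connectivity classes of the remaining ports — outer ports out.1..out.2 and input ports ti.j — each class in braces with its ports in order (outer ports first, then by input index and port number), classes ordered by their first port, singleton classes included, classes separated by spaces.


The first composite normalizes to {out.1} {out.2} {t1.1, t1.2, t2.2, t4.2} {t2.1, t4.1} {t3.1, t3.2}
The second composite normalizes to {out.1} {out.2} {t1.1, t1.2, t2.2, t4.2} {t2.1, t4.1} {t3.1, t3.2}
Same normal form: equal.

equal; the common form is {out.1} {out.2} {t1.1, t1.2, t2.2, t4.2} {t2.1, t4.1} {t3.1, t3.2}


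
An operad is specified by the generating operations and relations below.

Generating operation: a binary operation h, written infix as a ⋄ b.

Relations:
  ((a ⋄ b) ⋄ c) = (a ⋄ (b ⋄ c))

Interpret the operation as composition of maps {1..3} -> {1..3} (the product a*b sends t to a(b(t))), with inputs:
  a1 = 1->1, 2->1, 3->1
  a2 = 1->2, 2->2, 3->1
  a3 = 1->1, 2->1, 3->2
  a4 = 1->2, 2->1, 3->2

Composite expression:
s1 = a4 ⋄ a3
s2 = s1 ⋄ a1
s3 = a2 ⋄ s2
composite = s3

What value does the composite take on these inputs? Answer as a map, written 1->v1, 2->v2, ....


(a4 ⋄ a3) = 1->2, 2->2, 3->1
((a4 ⋄ a3) ⋄ a1) = 1->2, 2->2, 3->2
(a2 ⋄ ((a4 ⋄ a3) ⋄ a1)) = 1->2, 2->2, 3->2

1->2, 2->2, 3->2


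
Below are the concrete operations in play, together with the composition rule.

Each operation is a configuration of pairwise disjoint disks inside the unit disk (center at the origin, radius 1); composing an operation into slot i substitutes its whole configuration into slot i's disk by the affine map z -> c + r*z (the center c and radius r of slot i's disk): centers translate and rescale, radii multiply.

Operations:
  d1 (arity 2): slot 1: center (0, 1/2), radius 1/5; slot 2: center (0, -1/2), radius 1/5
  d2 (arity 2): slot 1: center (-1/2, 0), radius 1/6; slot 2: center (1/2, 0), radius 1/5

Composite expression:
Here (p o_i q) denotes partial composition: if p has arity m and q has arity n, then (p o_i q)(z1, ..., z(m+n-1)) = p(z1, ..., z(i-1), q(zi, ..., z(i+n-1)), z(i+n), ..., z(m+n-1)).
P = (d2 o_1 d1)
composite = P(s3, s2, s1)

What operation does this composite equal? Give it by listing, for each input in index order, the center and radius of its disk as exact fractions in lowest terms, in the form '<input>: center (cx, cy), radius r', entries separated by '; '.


Follow each s-input down from d2: c' goes to c + r*c', radius to r*r'.
input s3: applying the 2 nested substitutions gives center (-1/2, 1/12), radius 1/30
input s2: applying the 2 nested substitutions gives center (-1/2, -1/12), radius 1/30
input s1: applying the 1 nested substitution gives center (1/2, 0), radius 1/5

s1: center (1/2, 0), radius 1/5; s2: center (-1/2, -1/12), radius 1/30; s3: center (-1/2, 1/12), radius 1/30


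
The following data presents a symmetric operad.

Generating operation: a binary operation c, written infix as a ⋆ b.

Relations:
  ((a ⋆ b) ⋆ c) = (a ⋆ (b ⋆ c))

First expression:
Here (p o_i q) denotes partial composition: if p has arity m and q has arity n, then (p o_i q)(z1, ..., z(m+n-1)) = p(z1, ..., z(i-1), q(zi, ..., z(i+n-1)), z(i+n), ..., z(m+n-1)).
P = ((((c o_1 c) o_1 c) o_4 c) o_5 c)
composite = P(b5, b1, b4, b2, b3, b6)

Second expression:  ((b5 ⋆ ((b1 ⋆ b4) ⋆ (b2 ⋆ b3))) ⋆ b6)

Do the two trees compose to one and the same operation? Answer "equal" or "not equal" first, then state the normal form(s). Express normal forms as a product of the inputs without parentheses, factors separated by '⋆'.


equal; the common form is b5 ⋆ b1 ⋆ b4 ⋆ b2 ⋆ b3 ⋆ b6


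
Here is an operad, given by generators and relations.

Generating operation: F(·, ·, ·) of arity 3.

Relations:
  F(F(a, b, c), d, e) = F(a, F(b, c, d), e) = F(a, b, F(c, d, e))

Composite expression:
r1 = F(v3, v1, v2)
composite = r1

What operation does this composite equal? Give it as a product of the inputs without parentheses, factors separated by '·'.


The F-tree's shape is irrelevant; the v-reading-order decides.
F(v3, v1, v2) flattens to v3 · v1 · v2

v3 · v1 · v2


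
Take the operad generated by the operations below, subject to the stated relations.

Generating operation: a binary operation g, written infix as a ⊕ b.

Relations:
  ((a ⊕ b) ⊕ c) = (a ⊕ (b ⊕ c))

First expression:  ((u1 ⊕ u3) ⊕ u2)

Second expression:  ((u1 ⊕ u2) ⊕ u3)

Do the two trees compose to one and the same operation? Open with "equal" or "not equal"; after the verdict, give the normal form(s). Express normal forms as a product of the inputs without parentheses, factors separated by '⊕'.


Normal form of the first expression: u1 ⊕ u3 ⊕ u2
Normal form of the second expression: u1 ⊕ u2 ⊕ u3
The forms do not match — not equal.

not equal — first u1 ⊕ u3 ⊕ u2, second u1 ⊕ u2 ⊕ u3


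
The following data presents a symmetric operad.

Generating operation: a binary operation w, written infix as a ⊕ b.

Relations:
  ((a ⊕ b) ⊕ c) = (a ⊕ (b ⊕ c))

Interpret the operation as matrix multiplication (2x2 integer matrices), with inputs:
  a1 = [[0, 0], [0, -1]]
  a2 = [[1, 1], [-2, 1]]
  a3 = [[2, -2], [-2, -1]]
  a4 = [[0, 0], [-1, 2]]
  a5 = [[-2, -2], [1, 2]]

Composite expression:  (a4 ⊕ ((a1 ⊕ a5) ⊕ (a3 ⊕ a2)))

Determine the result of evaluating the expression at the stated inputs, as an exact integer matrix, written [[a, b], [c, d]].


[[0, 0], [-12, 12]]

(a1 ⊕ a5) = [[0, 0], [-1, -2]]
(a3 ⊕ a2) = [[6, 0], [0, -3]]
((a1 ⊕ a5) ⊕ (a3 ⊕ a2)) = [[0, 0], [-6, 6]]
(a4 ⊕ ((a1 ⊕ a5) ⊕ (a3 ⊕ a2))) = [[0, 0], [-12, 12]]


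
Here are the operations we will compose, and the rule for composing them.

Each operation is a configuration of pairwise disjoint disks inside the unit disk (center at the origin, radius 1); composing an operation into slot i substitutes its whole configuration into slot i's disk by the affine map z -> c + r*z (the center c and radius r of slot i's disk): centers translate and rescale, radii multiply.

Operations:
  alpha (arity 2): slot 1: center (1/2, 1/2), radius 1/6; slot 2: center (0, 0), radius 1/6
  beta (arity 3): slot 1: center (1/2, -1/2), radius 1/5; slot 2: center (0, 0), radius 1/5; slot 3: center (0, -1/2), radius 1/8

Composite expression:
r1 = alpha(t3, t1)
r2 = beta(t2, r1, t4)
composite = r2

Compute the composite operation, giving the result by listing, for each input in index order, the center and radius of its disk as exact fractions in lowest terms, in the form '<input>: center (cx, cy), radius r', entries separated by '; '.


t1: center (0, 0), radius 1/30; t2: center (1/2, -1/2), radius 1/5; t3: center (1/10, 1/10), radius 1/30; t4: center (0, -1/2), radius 1/8

Below beta, radii multiply path by path; the t-disk centers shift.
tracing t2 down its 1-map path: center (1/2, -1/2), radius 1/5
tracing t3 down its 2-map path: center (1/10, 1/10), radius 1/30
tracing t1 down its 2-map path: center (0, 0), radius 1/30
tracing t4 down its 1-map path: center (0, -1/2), radius 1/8


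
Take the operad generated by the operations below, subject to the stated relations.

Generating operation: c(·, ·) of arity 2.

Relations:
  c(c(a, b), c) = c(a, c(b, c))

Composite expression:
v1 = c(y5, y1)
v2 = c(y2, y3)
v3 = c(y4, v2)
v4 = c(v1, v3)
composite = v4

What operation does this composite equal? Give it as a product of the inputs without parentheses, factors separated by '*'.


y5 * y1 * y4 * y2 * y3

Associativity of c dissolves the nesting; only the y-input order survives.
c(y5, y1) linearizes to y5 * y1
c(y2, y3) linearizes to y2 * y3
c(y4, c(y2, y3)) linearizes to y4 * y2 * y3
c(c(y5, y1), c(y4, c(y2, y3))) linearizes to y5 * y1 * y4 * y2 * y3


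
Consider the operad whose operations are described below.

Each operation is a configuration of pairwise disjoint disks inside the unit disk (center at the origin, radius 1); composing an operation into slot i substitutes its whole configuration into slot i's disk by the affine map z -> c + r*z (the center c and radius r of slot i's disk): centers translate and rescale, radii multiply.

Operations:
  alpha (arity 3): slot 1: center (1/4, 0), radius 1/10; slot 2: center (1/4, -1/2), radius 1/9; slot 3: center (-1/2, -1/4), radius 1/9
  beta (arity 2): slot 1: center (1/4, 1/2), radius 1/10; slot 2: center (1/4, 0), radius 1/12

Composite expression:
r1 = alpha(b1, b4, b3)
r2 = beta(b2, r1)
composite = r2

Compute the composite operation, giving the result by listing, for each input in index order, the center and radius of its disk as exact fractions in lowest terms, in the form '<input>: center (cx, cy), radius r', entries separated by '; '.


b1: center (13/48, 0), radius 1/120; b2: center (1/4, 1/2), radius 1/10; b3: center (5/24, -1/48), radius 1/108; b4: center (13/48, -1/24), radius 1/108

Below beta, radii multiply path by path; the b-disk centers shift.
input b2: composing its 1 substitution step yields center (1/4, 1/2), radius 1/10
input b1: composing its 2 substitution steps yields center (13/48, 0), radius 1/120
input b4: composing its 2 substitution steps yields center (13/48, -1/24), radius 1/108
input b3: composing its 2 substitution steps yields center (5/24, -1/48), radius 1/108


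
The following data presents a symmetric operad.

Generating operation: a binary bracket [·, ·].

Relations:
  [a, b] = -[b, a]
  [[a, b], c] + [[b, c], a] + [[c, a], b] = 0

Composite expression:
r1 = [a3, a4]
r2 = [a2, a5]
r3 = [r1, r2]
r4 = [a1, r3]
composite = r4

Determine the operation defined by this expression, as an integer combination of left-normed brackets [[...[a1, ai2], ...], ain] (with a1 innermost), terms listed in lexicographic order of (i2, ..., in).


Antisymmetry and Jacobi reduce to a1-anchored left-normed brackets.
Composite bracket: [a1, [[a3, a4], [a2, a5]]]
Each bracket splits as ab - ba, giving 16 signed words (2^4 = 16).
Coefficients come from the a1-initial words:
  a1a2a5a3a4 (sign -1) contributes -[[[[a1, a2], a5], a3], a4]
  a1a2a5a4a3 (sign +1) contributes +[[[[a1, a2], a5], a4], a3]
  a1a3a4a2a5 (sign +1) contributes +[[[[a1, a3], a4], a2], a5]
  a1a3a4a5a2 (sign -1) contributes -[[[[a1, a3], a4], a5], a2]
  a1a4a3a2a5 (sign -1) contributes -[[[[a1, a4], a3], a2], a5]
  a1a4a3a5a2 (sign +1) contributes +[[[[a1, a4], a3], a5], a2]
  a1a5a2a3a4 (sign +1) contributes +[[[[a1, a5], a2], a3], a4]
  a1a5a2a4a3 (sign -1) contributes -[[[[a1, a5], a2], a4], a3]

-[[[[a1, a2], a5], a3], a4] + [[[[a1, a2], a5], a4], a3] + [[[[a1, a3], a4], a2], a5] - [[[[a1, a3], a4], a5], a2] - [[[[a1, a4], a3], a2], a5] + [[[[a1, a4], a3], a5], a2] + [[[[a1, a5], a2], a3], a4] - [[[[a1, a5], a2], a4], a3]


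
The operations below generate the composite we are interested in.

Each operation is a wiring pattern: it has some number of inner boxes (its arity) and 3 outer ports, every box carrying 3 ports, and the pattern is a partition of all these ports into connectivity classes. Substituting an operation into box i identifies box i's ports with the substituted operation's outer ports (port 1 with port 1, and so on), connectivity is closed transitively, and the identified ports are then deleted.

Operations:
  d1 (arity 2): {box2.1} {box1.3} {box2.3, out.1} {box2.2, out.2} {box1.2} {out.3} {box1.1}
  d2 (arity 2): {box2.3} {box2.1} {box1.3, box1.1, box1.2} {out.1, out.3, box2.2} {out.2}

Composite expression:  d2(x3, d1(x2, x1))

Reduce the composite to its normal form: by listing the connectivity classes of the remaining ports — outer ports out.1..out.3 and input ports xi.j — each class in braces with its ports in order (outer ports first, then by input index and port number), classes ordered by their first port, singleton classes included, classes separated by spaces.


{out.1, out.3, x1.2} {out.2} {x1.1} {x1.3} {x2.1} {x2.2} {x2.3} {x3.1, x3.2, x3.3}

After gluing at d2, chains via deleted ports link the x-ports.
composing d1 on (x2, x1), with out.j its own outer ports: {out.1, x1.3} {out.2, x1.2} {out.3} {x1.1} {x2.1} {x2.2} {x2.3}
composing d2 on (x3, x2, x1), with out.j its own outer ports: {out.1, out.3, x1.2} {out.2} {x1.1} {x1.3} {x2.1} {x2.2} {x2.3} {x3.1, x3.2, x3.3}


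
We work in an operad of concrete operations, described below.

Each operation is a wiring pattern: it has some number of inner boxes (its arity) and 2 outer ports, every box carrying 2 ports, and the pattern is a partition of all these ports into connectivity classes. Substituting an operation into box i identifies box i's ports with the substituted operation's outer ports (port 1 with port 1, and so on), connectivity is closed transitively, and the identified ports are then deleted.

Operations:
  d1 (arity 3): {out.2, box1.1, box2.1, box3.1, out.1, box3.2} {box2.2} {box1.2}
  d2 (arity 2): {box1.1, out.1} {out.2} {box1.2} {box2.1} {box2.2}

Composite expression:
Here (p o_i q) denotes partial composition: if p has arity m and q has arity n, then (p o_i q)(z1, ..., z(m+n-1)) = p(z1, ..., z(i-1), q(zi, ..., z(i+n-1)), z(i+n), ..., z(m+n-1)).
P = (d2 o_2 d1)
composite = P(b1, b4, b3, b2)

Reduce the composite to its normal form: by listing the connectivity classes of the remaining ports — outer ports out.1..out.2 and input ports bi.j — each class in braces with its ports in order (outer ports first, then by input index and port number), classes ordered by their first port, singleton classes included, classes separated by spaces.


{out.1, b1.1} {out.2} {b1.2} {b2.1, b2.2, b3.1, b4.1} {b3.2} {b4.2}

Treat the ports identified at d2 as solder joints: merge, then drop.
the subtree at d1 composes to {out.1, out.2, b2.1, b2.2, b3.1, b4.1} {b3.2} {b4.2} on (b4, b3, b2); out.j = own outer ports
the subtree at d2 composes to {out.1, b1.1} {out.2} {b1.2} {b2.1, b2.2, b3.1, b4.1} {b3.2} {b4.2} on (b1, b4, b3, b2); out.j = own outer ports


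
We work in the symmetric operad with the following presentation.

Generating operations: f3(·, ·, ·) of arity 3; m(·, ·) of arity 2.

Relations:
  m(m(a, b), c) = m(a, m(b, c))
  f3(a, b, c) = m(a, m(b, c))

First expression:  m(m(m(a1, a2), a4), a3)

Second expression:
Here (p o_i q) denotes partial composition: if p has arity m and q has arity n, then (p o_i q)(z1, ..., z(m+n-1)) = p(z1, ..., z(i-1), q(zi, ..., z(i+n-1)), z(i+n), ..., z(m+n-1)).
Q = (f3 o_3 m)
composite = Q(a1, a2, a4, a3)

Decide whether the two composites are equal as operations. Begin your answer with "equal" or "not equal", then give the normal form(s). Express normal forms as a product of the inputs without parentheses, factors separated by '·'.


equal: each reduces to a1 · a2 · a4 · a3

The first expression, normalized: a1 · a2 · a4 · a3
The second expression, normalized: a1 · a2 · a4 · a3
The normal forms match — equal.


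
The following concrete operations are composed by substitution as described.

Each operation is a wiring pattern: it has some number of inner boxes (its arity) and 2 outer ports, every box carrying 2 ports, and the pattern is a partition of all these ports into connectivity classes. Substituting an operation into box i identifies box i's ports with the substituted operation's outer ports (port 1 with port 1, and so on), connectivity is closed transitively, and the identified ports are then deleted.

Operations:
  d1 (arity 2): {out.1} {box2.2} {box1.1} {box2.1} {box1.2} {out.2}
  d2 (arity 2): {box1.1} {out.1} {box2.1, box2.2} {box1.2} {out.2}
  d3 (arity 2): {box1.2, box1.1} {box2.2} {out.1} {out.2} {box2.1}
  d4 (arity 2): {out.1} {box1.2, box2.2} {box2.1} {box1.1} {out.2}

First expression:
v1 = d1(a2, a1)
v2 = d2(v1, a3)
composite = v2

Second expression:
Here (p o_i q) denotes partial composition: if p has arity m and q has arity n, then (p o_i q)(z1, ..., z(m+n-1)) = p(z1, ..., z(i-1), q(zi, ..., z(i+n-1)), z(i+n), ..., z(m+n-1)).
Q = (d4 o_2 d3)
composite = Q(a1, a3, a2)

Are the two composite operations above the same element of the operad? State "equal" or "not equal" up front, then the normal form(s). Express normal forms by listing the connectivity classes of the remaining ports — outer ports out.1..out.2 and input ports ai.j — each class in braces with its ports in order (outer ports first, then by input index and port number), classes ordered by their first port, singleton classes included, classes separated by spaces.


equal; both compose to {out.1} {out.2} {a1.1} {a1.2} {a2.1} {a2.2} {a3.1, a3.2}

Reducing the first expression gives {out.1} {out.2} {a1.1} {a1.2} {a2.1} {a2.2} {a3.1, a3.2}
Reducing the second expression gives {out.1} {out.2} {a1.1} {a1.2} {a2.1} {a2.2} {a3.1, a3.2}
Same normal form: equal.


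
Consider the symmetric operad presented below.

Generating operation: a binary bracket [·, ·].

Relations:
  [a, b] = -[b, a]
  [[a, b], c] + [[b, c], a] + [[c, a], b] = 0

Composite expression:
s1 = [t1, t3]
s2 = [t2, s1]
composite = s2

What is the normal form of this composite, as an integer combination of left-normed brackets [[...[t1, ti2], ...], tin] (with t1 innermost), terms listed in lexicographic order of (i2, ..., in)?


Antisymmetry and Jacobi reduce to t1-anchored left-normed brackets.
Composite bracket: [t2, [t1, t3]]
Applying ab - ba throughout gives 4 signed words (2^2 = 4).
Collect the words opening with t1:
  t1t3t2 appears with sign -1, giving the term -[[t1, t3], t2]

-[[t1, t3], t2]


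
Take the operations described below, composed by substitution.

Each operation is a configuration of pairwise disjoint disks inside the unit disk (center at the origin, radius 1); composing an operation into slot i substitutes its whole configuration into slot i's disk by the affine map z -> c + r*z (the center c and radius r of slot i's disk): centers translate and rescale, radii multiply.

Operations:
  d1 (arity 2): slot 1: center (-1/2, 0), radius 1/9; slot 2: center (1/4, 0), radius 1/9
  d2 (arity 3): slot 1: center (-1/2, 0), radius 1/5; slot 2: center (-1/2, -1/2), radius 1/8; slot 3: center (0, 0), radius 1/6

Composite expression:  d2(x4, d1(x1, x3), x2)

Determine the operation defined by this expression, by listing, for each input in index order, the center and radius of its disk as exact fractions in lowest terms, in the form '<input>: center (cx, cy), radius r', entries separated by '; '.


Each x-disk chains the slot maps above it in d2; radii multiply.
input x4: composing its 1 substitution step yields center (-1/2, 0), radius 1/5
input x1: composing its 2 substitution steps yields center (-9/16, -1/2), radius 1/72
input x3: composing its 2 substitution steps yields center (-15/32, -1/2), radius 1/72
input x2: composing its 1 substitution step yields center (0, 0), radius 1/6

x1: center (-9/16, -1/2), radius 1/72; x2: center (0, 0), radius 1/6; x3: center (-15/32, -1/2), radius 1/72; x4: center (-1/2, 0), radius 1/5


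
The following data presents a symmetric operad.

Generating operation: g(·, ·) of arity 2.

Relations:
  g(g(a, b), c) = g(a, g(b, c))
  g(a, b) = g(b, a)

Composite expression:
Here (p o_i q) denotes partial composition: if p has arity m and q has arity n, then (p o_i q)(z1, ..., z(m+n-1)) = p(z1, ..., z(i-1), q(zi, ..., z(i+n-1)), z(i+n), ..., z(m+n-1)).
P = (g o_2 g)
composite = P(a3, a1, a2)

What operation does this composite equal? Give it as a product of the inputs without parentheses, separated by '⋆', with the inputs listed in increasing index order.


Both nesting and order wash out for g; what remains is which a's occur.
g(a1, a2) linearizes to a1 ⋆ a2
g(a3, g(a1, a2)) linearizes to a3 ⋆ a1 ⋆ a2
reordering the factors by index: a1 ⋆ a2 ⋆ a3

a1 ⋆ a2 ⋆ a3


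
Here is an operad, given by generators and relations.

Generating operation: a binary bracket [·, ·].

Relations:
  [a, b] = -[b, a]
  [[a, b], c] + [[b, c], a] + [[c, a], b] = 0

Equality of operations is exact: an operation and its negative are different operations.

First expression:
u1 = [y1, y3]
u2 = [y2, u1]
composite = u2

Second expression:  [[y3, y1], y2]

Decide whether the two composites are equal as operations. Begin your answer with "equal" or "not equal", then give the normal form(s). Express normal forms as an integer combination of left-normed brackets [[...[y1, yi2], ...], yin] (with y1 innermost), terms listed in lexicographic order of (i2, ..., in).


equal; the common form is -[[y1, y3], y2]

In normal form, the first expression is -[[y1, y3], y2]
In normal form, the second expression is -[[y1, y3], y2]
Same normal form: equal.


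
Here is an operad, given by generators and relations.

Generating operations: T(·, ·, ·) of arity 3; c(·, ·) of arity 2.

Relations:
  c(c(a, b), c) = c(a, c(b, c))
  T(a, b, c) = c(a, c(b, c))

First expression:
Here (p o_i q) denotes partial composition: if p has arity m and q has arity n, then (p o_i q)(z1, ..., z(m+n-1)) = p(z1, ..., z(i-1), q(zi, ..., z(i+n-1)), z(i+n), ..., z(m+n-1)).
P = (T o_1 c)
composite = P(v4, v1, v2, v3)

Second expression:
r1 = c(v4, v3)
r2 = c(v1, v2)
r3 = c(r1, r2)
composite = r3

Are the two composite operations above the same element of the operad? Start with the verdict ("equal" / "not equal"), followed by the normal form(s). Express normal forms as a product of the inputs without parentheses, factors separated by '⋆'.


not equal — first v4 ⋆ v1 ⋆ v2 ⋆ v3, second v4 ⋆ v3 ⋆ v1 ⋆ v2


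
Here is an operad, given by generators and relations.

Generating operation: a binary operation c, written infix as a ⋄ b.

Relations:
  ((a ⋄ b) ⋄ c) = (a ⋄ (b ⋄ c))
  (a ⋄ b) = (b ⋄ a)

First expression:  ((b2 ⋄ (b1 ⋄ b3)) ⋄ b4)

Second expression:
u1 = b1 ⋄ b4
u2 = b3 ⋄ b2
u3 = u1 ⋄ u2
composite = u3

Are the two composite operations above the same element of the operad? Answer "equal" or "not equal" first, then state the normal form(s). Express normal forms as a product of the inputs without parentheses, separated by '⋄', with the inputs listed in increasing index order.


In normal form, the first expression is b1 ⋄ b2 ⋄ b3 ⋄ b4
In normal form, the second expression is b1 ⋄ b2 ⋄ b3 ⋄ b4
The forms coincide; equal.

equal; both compose to b1 ⋄ b2 ⋄ b3 ⋄ b4


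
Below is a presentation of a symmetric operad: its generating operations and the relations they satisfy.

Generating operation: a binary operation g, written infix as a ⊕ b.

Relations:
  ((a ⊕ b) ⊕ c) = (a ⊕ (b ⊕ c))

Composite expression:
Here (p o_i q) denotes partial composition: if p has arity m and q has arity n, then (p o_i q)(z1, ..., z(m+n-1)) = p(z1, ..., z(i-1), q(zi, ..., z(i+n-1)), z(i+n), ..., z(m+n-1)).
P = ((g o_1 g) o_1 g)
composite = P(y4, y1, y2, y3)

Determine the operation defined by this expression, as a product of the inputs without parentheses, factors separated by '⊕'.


y4 ⊕ y1 ⊕ y2 ⊕ y3

Every regrouping of g is equal, so read the y-inputs in written order.
(y4 ⊕ y1) reduces to y4 ⊕ y1
((y4 ⊕ y1) ⊕ y2) reduces to y4 ⊕ y1 ⊕ y2
(((y4 ⊕ y1) ⊕ y2) ⊕ y3) reduces to y4 ⊕ y1 ⊕ y2 ⊕ y3


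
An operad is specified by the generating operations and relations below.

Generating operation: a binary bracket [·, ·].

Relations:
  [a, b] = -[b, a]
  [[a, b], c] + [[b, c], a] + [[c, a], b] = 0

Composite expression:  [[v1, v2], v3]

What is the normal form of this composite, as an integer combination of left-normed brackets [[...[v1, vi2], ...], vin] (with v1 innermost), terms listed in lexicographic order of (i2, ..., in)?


[[v1, v2], v3]

In the tensor algebra, words opening v1 carry the v1-anchored form.
Composite bracket: [[v1, v2], v3]
Full expansion: 4 signed words from ab - ba (2^2 = 4).
Coefficients come from the v1-initial words:
  v1v2v3 appears with sign +1, giving the term +[[v1, v2], v3]


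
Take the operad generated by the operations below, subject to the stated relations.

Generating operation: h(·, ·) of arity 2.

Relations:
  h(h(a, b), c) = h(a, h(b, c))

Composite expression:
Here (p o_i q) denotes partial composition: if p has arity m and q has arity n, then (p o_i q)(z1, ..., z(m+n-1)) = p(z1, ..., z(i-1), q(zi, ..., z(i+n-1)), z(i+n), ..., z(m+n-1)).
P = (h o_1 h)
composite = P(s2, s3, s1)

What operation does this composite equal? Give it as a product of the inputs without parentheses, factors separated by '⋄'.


s2 ⋄ s3 ⋄ s1

Under associativity of h, the answer is the s's in reading order.
h(s2, s3) flattens to s2 ⋄ s3
h(h(s2, s3), s1) flattens to s2 ⋄ s3 ⋄ s1


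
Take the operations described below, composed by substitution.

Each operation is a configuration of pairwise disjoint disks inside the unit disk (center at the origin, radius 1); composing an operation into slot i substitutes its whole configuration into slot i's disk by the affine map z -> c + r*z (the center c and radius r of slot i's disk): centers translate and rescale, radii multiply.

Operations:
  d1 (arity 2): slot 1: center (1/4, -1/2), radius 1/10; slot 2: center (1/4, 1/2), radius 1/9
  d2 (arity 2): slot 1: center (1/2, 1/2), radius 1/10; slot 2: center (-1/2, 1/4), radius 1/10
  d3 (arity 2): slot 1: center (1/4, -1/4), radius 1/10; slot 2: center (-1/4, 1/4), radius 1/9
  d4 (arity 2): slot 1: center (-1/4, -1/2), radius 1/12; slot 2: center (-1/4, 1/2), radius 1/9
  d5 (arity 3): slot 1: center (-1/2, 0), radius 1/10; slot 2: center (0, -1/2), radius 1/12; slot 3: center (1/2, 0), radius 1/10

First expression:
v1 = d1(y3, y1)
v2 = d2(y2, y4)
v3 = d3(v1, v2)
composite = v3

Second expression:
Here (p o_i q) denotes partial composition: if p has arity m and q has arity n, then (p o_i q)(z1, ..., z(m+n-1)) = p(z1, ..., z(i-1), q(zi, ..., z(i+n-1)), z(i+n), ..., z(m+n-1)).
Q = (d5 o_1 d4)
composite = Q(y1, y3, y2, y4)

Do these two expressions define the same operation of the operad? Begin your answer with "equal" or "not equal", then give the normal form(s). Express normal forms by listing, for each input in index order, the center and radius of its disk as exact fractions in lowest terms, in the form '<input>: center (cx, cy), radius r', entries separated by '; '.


The first expression, normalized: y1: center (11/40, -1/5), radius 1/90; y2: center (-7/36, 11/36), radius 1/90; y3: center (11/40, -3/10), radius 1/100; y4: center (-11/36, 5/18), radius 1/90
The second expression, normalized: y1: center (-21/40, -1/20), radius 1/120; y2: center (0, -1/2), radius 1/12; y3: center (-21/40, 1/20), radius 1/90; y4: center (1/2, 0), radius 1/10
Distinct normal forms: not equal.

not equal — first y1: center (11/40, -1/5), radius 1/90; y2: center (-7/36, 11/36), radius 1/90; y3: center (11/40, -3/10), radius 1/100; y4: center (-11/36, 5/18), radius 1/90, second y1: center (-21/40, -1/20), radius 1/120; y2: center (0, -1/2), radius 1/12; y3: center (-21/40, 1/20), radius 1/90; y4: center (1/2, 0), radius 1/10


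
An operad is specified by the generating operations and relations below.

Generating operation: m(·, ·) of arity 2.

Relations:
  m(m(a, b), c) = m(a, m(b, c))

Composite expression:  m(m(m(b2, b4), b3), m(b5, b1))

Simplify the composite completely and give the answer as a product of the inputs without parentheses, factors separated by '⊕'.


b2 ⊕ b4 ⊕ b3 ⊕ b5 ⊕ b1

Key point: m is associative — brackets drop, the b-order remains.
m(b2, b4) reduces to b2 ⊕ b4
m(m(b2, b4), b3) reduces to b2 ⊕ b4 ⊕ b3
m(b5, b1) reduces to b5 ⊕ b1
m(m(m(b2, b4), b3), m(b5, b1)) reduces to b2 ⊕ b4 ⊕ b3 ⊕ b5 ⊕ b1


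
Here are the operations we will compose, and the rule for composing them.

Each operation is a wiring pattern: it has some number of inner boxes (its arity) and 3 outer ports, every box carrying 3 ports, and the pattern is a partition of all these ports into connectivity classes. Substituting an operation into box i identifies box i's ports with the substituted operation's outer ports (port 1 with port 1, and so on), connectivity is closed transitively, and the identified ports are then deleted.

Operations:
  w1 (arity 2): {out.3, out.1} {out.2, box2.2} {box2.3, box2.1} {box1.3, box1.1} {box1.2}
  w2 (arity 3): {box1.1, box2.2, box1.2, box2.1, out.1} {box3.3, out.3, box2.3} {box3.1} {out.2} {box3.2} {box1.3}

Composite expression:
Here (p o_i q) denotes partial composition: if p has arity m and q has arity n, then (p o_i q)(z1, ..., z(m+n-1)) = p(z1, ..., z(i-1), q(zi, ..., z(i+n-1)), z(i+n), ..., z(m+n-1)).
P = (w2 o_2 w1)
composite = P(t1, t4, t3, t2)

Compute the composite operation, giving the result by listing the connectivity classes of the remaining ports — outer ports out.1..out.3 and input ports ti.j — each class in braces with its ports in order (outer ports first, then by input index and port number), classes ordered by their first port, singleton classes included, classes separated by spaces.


{out.1, out.3, t1.1, t1.2, t2.3, t3.2} {out.2} {t1.3} {t2.1} {t2.2} {t3.1, t3.3} {t4.1, t4.3} {t4.2}

Connectivity passes through glued w2-boundaries; trace each wire chain.
w1 over (t4, t3) gives {out.1, out.3} {out.2, t3.2} {t3.1, t3.3} {t4.1, t4.3} {t4.2}, out.j being that stage's outer ports
w2 over (t1, t4, t3, t2) gives {out.1, out.3, t1.1, t1.2, t2.3, t3.2} {out.2} {t1.3} {t2.1} {t2.2} {t3.1, t3.3} {t4.1, t4.3} {t4.2}, out.j being that stage's outer ports


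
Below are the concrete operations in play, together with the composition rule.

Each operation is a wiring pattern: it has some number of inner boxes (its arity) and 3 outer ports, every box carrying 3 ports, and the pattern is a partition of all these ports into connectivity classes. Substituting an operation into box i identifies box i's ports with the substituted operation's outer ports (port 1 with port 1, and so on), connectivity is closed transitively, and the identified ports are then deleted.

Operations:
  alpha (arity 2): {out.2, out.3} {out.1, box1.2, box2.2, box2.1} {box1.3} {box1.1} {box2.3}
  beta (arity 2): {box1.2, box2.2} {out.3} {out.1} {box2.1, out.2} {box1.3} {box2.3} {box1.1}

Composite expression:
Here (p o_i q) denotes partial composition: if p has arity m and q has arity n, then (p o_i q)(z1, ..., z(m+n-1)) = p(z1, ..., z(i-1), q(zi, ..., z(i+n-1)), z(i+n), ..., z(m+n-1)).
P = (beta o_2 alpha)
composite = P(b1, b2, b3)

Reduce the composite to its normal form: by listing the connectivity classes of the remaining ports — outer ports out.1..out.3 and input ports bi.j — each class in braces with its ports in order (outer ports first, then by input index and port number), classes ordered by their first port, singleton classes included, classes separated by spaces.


{out.1} {out.2, b2.2, b3.1, b3.2} {out.3} {b1.1} {b1.2} {b1.3} {b2.1} {b2.3} {b3.3}
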